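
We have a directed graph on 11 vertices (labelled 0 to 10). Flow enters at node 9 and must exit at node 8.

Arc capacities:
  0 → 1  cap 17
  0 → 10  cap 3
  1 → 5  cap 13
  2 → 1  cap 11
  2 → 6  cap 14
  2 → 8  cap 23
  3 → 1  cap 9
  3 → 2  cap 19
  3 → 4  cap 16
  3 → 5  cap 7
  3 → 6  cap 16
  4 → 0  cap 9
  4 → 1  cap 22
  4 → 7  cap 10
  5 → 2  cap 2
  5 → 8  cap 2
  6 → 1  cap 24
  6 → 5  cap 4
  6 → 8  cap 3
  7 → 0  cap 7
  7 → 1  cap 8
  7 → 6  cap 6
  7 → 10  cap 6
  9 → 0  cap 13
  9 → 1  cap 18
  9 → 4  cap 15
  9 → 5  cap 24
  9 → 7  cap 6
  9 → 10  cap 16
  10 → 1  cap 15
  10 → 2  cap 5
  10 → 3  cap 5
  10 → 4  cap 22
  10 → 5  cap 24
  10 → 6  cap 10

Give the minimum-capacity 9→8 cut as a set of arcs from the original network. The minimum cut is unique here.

Min-cut arcs: {(5,2), (5,8), (6,8), (10,2), (10,3)} (total capacity 17)

augment #1: 9→5→8 push 2
augment #2: 9→5→2→8 push 2
augment #3: 9→7→6→8 push 3
augment #4: 9→10→2→8 push 5
augment #5: 9→10→3→2→8 push 5
max flow = 17; residual-reachable set from 9 gives S-side
cut edges (S→T): {(5,2), (5,8), (6,8), (10,2), (10,3)} total cap 17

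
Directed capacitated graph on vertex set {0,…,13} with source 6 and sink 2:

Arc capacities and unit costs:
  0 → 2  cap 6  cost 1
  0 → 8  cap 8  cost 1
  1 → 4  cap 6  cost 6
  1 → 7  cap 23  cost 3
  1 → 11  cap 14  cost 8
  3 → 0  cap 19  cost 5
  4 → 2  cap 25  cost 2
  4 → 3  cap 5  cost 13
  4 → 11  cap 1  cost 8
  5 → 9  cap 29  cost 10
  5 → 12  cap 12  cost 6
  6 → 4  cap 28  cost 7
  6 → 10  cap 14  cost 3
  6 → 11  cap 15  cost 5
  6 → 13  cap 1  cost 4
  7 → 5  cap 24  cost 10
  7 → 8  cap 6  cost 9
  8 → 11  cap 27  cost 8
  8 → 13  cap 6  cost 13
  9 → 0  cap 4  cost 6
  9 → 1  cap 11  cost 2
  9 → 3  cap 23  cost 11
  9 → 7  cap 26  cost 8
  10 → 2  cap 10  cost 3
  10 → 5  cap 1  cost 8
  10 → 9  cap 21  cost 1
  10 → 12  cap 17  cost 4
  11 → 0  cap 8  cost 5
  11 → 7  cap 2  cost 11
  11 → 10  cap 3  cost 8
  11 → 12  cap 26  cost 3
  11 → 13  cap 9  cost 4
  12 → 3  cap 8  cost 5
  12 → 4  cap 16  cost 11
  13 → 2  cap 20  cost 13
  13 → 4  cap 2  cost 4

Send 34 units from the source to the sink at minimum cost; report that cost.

shortest-cost path #1: 6→10→2 push 10 @ unit cost 6 (adds 60)
shortest-cost path #2: 6→4→2 push 24 @ unit cost 9 (adds 216)
total cost = 276

Minimum cost for 34 units: 276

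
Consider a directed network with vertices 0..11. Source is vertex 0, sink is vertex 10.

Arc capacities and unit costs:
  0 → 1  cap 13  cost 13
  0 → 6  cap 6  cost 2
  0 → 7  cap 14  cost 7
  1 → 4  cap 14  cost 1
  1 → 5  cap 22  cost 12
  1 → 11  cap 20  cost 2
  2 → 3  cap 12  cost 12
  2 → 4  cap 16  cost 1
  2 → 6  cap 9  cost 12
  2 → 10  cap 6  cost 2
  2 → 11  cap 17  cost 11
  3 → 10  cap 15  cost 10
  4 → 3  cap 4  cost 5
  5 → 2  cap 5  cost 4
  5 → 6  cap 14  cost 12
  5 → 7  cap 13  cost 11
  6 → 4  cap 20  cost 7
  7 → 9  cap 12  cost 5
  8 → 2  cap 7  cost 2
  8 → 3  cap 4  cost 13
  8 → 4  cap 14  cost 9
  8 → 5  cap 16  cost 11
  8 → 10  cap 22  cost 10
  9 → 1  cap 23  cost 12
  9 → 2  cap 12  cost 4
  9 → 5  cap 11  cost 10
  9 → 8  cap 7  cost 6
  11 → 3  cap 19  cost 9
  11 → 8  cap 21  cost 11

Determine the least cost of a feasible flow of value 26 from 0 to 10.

Minimum cost for 26 units: 712

shortest-cost path #1: 0→7→9→2→10 push 6 @ unit cost 18 (adds 108)
shortest-cost path #2: 0→6→4→3→10 push 4 @ unit cost 24 (adds 96)
shortest-cost path #3: 0→7→9→8→10 push 6 @ unit cost 28 (adds 168)
shortest-cost path #4: 0→1→11→3→10 push 10 @ unit cost 34 (adds 340)
total cost = 712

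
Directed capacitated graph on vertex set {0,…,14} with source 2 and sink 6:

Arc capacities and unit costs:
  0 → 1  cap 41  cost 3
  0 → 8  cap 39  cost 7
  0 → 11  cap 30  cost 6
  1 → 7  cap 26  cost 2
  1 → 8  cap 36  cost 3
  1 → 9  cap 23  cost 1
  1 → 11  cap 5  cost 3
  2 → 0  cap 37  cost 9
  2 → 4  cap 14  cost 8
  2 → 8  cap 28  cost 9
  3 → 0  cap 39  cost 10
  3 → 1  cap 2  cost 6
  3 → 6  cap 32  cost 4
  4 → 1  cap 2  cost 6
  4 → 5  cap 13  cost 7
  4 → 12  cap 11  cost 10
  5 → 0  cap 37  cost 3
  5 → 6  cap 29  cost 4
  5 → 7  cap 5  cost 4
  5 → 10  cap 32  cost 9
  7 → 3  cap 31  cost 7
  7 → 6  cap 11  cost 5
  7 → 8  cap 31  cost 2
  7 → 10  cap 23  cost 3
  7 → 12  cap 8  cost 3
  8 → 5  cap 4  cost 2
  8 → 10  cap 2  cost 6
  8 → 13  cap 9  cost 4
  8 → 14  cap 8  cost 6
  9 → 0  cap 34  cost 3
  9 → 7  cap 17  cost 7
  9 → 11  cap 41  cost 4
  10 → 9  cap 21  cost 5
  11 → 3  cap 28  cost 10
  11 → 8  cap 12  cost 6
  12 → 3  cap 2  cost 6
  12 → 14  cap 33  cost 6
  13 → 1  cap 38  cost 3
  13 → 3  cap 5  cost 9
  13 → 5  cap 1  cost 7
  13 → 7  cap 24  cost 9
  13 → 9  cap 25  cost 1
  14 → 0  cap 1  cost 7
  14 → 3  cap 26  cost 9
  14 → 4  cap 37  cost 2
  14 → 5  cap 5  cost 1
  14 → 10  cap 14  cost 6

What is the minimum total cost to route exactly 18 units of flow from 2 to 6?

shortest-cost path #1: 2→8→5→6 push 4 @ unit cost 15 (adds 60)
shortest-cost path #2: 2→4→5→6 push 13 @ unit cost 19 (adds 247)
shortest-cost path #3: 2→0→1→7→6 push 1 @ unit cost 19 (adds 19)
total cost = 326

Minimum cost for 18 units: 326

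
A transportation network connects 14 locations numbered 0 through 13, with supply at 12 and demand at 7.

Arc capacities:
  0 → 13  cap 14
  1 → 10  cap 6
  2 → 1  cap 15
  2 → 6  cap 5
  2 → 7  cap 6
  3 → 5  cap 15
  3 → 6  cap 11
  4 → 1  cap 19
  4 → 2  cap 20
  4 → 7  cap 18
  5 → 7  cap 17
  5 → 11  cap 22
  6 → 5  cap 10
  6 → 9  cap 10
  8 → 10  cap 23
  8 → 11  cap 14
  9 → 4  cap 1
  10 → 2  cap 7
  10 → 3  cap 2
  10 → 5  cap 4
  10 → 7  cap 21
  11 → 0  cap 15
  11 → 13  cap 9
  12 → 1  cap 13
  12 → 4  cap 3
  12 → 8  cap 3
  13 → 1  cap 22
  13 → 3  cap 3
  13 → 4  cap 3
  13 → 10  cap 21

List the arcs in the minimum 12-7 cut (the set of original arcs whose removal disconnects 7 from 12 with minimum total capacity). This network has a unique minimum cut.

Min-cut arcs: {(1,10), (12,4), (12,8)} (total capacity 12)

augment #1: 12→4→7 push 3
augment #2: 12→1→10→7 push 6
augment #3: 12→8→10→7 push 3
max flow = 12; residual-reachable set from 12 gives S-side
cut edges (S→T): {(1,10), (12,4), (12,8)} total cap 12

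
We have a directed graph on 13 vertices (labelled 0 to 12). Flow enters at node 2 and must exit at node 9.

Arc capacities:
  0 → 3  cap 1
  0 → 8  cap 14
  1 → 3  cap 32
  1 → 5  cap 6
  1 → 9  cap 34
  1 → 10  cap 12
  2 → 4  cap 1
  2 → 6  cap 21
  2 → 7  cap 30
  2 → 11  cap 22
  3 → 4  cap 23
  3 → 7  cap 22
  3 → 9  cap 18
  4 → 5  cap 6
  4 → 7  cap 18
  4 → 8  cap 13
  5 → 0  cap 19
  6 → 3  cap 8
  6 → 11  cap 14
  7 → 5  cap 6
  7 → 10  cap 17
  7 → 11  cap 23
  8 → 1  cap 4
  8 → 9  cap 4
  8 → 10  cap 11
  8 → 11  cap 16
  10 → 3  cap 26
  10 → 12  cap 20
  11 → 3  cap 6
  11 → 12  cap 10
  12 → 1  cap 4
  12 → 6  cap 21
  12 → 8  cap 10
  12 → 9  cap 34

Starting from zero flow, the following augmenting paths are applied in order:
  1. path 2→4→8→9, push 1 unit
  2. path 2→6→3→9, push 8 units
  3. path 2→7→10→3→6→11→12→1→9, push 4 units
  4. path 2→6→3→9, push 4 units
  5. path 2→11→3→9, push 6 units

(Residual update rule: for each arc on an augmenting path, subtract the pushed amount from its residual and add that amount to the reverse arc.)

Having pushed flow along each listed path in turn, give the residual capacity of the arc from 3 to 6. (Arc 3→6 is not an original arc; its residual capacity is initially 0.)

Residual capacity of (3,6): 8

after path 1 (2→4→8→9, push 1): res(3,6)=0
after path 2 (2→6→3→9, push 8): res(3,6)=8
after path 3 (2→7→10→3→6→11→12→1→9, push 4): res(3,6)=4
after path 4 (2→6→3→9, push 4): res(3,6)=8
after path 5 (2→11→3→9, push 6): res(3,6)=8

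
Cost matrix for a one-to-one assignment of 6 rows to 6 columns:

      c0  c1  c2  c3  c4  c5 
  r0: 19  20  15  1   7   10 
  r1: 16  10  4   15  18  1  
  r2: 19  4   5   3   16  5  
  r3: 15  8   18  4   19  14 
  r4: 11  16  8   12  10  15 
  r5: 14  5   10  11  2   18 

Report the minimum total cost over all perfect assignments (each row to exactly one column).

optimal assignment: row0→col3 (cost 1), row1→col5 (cost 1), row2→col2 (cost 5), row3→col1 (cost 8), row4→col0 (cost 11), row5→col4 (cost 2)
total = 1 + 1 + 5 + 8 + 11 + 2 = 28

Minimum assignment cost: 28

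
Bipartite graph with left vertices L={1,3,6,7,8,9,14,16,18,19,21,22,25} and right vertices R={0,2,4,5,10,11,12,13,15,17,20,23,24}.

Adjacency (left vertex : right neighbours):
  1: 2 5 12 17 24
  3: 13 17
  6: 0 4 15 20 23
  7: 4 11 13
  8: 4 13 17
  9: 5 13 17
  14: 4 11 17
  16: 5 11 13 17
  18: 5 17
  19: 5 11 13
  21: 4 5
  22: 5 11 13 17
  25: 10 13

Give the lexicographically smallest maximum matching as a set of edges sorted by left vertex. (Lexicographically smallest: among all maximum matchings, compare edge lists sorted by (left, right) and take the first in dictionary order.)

|M| = 8 (so the lex-smallest maximum matching has 8 edges)
process left vertices in ascending order; for each, take the smallest-labelled available neighbour that still permits 8 edges overall, or leave it unmatched if none does
lex-smallest matching: {1-2, 3-13, 6-0, 7-4, 8-17, 9-5, 14-11, 25-10}

Lex-smallest maximum matching: {(1,2), (3,13), (6,0), (7,4), (8,17), (9,5), (14,11), (25,10)}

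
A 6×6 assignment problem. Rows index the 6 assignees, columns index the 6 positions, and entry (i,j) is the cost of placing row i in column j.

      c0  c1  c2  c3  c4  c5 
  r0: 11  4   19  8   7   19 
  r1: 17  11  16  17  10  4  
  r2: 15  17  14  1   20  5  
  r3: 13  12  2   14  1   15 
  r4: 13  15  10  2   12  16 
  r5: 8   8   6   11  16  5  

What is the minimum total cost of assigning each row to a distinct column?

optimal assignment: row0→col1 (cost 4), row1→col5 (cost 4), row2→col3 (cost 1), row3→col4 (cost 1), row4→col2 (cost 10), row5→col0 (cost 8)
total = 4 + 4 + 1 + 1 + 10 + 8 = 28

Minimum assignment cost: 28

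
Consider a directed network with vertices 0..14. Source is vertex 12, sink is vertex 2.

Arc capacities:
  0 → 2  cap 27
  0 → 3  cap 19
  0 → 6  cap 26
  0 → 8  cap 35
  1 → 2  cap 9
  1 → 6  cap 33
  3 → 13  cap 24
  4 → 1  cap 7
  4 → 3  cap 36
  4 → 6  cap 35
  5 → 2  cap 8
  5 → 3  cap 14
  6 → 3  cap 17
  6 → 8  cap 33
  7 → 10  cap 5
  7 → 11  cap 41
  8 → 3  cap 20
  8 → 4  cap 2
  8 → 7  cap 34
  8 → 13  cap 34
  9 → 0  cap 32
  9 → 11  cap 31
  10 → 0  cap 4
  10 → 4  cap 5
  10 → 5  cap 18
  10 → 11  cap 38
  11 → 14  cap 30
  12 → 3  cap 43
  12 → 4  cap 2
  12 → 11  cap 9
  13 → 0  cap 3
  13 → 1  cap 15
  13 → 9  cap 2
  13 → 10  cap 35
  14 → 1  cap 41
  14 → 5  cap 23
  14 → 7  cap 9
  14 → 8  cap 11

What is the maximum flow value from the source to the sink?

Maximum flow value: 26

augment #1: 12→4→1→2 bottleneck 2, total now 2
augment #2: 12→3→13→0→2 bottleneck 3, total now 5
augment #3: 12→3→13→1→2 bottleneck 7, total now 12
augment #4: 12→11→14→5→2 bottleneck 8, total now 20
augment #5: 12→3→13→9→0→2 bottleneck 2, total now 22
augment #6: 12→3→13→10→0→2 bottleneck 4, total now 26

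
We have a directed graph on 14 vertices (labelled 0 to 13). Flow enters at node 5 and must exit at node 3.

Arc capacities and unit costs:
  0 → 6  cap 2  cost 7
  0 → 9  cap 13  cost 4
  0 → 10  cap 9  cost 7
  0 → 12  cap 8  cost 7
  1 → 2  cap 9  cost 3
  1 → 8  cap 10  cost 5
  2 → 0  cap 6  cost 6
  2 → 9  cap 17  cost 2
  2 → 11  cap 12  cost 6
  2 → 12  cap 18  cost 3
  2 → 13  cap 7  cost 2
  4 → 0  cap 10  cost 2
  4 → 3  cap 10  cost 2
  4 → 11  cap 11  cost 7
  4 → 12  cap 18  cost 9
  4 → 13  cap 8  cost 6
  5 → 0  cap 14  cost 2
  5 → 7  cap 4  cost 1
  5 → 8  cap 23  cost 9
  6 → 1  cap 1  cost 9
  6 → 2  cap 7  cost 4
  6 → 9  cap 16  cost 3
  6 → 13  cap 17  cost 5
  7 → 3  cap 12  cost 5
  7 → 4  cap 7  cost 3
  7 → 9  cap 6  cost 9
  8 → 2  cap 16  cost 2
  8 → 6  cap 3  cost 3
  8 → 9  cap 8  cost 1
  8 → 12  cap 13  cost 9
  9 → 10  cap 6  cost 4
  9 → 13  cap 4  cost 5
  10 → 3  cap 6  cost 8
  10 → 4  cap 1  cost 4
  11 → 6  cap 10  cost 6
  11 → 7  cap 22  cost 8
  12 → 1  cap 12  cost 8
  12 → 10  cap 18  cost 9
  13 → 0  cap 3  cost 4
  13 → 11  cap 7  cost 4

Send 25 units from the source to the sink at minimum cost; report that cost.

shortest-cost path #1: 5→7→3 push 4 @ unit cost 6 (adds 24)
shortest-cost path #2: 5→0→10→4→3 push 1 @ unit cost 15 (adds 15)
shortest-cost path #3: 5→0→10→3 push 6 @ unit cost 17 (adds 102)
shortest-cost path #4: 5→0→9→13→11→7→3 push 4 @ unit cost 28 (adds 112)
shortest-cost path #5: 5→8→2→11→7→3 push 4 @ unit cost 30 (adds 120)
shortest-cost path #6: 5→8→2→11→7→4→3 push 6 @ unit cost 30 (adds 180)
total cost = 553

Minimum cost for 25 units: 553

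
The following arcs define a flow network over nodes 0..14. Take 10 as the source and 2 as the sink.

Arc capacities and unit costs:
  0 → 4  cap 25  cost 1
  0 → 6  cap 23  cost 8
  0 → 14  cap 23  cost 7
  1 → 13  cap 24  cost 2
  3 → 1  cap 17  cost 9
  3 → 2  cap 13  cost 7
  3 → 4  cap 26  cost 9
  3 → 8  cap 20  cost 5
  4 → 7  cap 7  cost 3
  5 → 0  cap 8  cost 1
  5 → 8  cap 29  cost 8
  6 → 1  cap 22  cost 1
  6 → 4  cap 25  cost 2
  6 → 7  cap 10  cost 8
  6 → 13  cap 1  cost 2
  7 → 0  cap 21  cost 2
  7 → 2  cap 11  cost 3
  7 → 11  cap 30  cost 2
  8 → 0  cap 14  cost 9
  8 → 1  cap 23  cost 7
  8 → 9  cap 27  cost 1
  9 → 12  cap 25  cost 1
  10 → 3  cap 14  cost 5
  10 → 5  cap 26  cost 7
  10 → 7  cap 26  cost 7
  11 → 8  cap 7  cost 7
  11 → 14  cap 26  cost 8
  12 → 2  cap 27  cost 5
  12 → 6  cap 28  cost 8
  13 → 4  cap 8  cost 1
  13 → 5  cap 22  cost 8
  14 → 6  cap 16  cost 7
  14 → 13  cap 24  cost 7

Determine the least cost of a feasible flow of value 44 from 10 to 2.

shortest-cost path #1: 10→7→2 push 11 @ unit cost 10 (adds 110)
shortest-cost path #2: 10→3→2 push 13 @ unit cost 12 (adds 156)
shortest-cost path #3: 10→3→8→9→12→2 push 1 @ unit cost 17 (adds 17)
shortest-cost path #4: 10→5→8→9→12→2 push 19 @ unit cost 22 (adds 418)
total cost = 701

Minimum cost for 44 units: 701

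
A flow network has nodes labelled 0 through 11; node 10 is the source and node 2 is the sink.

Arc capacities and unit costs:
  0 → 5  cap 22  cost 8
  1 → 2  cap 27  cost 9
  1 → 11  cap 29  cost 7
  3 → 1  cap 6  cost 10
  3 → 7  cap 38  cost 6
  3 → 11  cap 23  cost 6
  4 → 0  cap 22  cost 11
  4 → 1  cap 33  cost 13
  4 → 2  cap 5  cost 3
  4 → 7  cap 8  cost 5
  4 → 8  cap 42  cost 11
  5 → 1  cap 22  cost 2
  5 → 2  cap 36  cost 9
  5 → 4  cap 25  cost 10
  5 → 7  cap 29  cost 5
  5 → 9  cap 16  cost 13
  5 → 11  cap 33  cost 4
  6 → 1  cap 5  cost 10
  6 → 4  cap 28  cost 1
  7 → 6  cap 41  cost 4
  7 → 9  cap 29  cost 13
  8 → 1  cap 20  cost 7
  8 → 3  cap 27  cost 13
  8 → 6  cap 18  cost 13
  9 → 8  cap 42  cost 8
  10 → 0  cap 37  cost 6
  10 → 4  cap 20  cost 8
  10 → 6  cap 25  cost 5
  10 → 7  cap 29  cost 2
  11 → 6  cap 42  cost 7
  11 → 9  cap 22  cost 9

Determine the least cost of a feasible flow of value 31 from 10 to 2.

Minimum cost for 31 units: 647

shortest-cost path #1: 10→6→4→2 push 5 @ unit cost 9 (adds 45)
shortest-cost path #2: 10→0→5→2 push 22 @ unit cost 23 (adds 506)
shortest-cost path #3: 10→6→1→2 push 4 @ unit cost 24 (adds 96)
total cost = 647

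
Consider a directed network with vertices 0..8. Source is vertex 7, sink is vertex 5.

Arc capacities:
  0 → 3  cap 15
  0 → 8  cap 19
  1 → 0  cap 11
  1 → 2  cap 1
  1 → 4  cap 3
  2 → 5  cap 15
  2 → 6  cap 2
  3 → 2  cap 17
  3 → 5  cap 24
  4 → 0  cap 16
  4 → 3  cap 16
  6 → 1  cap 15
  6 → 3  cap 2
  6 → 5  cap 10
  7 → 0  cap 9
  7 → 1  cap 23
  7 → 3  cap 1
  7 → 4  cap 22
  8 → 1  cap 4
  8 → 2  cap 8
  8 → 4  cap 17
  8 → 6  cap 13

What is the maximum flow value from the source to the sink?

augment #1: 7→3→5 bottleneck 1, total now 1
augment #2: 7→0→3→5 bottleneck 9, total now 10
augment #3: 7→1→2→5 bottleneck 1, total now 11
augment #4: 7→4→3→5 bottleneck 14, total now 25
augment #5: 7→4→3→2→5 bottleneck 2, total now 27
augment #6: 7→1→0→3→2→5 bottleneck 6, total now 33
augment #7: 7→1→0→8→2→5 bottleneck 5, total now 38
augment #8: 7→4→0→8→2→5 bottleneck 1, total now 39
augment #9: 7→4→0→8→6→5 bottleneck 5, total now 44
augment #10: 7→1→4→0→8→6→5 bottleneck 3, total now 47

Maximum flow value: 47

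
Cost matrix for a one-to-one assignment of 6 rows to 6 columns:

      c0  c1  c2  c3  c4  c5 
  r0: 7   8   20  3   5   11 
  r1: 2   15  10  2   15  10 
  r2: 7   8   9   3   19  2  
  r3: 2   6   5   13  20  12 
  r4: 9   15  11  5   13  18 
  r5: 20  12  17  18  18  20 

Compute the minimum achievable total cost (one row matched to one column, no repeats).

optimal assignment: row0→col4 (cost 5), row1→col0 (cost 2), row2→col5 (cost 2), row3→col2 (cost 5), row4→col3 (cost 5), row5→col1 (cost 12)
total = 5 + 2 + 2 + 5 + 5 + 12 = 31

Minimum assignment cost: 31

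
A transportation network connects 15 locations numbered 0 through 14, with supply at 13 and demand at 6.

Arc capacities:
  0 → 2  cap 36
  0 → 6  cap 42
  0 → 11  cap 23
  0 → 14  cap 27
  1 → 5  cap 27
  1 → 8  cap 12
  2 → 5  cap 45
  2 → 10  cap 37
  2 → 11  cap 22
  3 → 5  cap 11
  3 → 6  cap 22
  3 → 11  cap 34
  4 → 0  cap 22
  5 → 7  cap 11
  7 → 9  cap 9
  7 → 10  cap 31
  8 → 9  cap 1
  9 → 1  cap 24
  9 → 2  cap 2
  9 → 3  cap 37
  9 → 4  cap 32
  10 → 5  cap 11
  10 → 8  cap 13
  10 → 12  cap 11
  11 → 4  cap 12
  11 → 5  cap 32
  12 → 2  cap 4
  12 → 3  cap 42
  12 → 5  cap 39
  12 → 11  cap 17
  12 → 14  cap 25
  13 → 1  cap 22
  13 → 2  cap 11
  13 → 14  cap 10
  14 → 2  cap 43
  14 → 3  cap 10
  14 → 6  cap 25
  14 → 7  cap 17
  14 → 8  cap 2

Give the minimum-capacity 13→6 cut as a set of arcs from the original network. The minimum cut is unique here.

augment #1: 13→14→6 push 10
augment #2: 13→1→8→9→3→6 push 1
augment #3: 13→2→10→12→3→6 push 11
augment #4: 13→1→5→7→9→3→6 push 9
augment #5: 13→1→5→7→10→2→11→4→0→6 push 2
max flow = 33; residual-reachable set from 13 gives S-side
cut edges (S→T): {(5,7), (8,9), (13,2), (13,14)} total cap 33

Min-cut arcs: {(5,7), (8,9), (13,2), (13,14)} (total capacity 33)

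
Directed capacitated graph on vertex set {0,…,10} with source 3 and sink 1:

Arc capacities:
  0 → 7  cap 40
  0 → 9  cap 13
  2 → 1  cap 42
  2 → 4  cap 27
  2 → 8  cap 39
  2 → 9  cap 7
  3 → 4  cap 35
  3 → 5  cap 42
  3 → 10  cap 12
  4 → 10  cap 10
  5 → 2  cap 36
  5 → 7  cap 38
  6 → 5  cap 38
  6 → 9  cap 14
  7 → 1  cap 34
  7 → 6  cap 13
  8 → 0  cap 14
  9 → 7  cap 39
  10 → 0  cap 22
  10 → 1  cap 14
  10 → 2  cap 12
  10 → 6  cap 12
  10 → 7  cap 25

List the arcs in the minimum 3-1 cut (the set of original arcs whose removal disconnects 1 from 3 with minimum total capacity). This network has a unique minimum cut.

augment #1: 3→10→1 push 12
augment #2: 3→4→10→1 push 2
augment #3: 3→5→2→1 push 36
augment #4: 3→5→7→1 push 6
augment #5: 3→4→10→2→1 push 6
augment #6: 3→4→10→7→1 push 2
max flow = 64; residual-reachable set from 3 gives S-side
cut edges (S→T): {(3,5), (3,10), (4,10)} total cap 64

Min-cut arcs: {(3,5), (3,10), (4,10)} (total capacity 64)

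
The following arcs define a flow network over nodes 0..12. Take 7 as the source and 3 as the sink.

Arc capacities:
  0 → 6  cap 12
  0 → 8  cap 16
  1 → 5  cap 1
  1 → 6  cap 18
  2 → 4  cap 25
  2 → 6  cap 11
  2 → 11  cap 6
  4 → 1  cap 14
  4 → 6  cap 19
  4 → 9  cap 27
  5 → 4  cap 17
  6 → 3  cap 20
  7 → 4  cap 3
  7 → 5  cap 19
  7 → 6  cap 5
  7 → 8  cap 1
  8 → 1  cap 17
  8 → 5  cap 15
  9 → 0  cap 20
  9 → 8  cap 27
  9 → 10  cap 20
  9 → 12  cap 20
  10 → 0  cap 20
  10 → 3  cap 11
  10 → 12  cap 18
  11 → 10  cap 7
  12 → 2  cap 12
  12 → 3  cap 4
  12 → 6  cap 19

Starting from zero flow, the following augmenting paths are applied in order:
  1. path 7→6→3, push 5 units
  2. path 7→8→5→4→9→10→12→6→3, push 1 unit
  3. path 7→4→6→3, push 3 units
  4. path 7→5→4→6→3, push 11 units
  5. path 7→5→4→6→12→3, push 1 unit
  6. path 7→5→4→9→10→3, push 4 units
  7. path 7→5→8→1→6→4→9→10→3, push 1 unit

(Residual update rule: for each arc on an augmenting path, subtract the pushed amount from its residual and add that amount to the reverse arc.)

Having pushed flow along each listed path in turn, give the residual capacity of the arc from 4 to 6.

Residual capacity of (4,6): 5

after path 1 (7→6→3, push 5): res(4,6)=19
after path 2 (7→8→5→4→9→10→12→6→3, push 1): res(4,6)=19
after path 3 (7→4→6→3, push 3): res(4,6)=16
after path 4 (7→5→4→6→3, push 11): res(4,6)=5
after path 5 (7→5→4→6→12→3, push 1): res(4,6)=4
after path 6 (7→5→4→9→10→3, push 4): res(4,6)=4
after path 7 (7→5→8→1→6→4→9→10→3, push 1): res(4,6)=5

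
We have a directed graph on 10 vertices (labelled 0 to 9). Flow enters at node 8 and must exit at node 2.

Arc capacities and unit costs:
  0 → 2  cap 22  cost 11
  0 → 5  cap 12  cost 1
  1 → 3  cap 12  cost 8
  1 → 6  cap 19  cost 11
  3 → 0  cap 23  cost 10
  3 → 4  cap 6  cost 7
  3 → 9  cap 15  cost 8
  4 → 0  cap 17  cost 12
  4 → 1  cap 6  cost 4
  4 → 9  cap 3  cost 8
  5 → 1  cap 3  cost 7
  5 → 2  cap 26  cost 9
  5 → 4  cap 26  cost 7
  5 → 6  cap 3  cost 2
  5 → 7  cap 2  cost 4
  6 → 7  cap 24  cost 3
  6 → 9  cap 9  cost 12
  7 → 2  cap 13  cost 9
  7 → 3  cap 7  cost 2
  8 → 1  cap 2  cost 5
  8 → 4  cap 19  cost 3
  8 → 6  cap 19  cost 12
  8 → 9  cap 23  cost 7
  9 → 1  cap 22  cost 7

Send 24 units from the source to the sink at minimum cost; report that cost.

Minimum cost for 24 units: 587

shortest-cost path #1: 8→6→7→2 push 13 @ unit cost 24 (adds 312)
shortest-cost path #2: 8→4→0→5→2 push 11 @ unit cost 25 (adds 275)
total cost = 587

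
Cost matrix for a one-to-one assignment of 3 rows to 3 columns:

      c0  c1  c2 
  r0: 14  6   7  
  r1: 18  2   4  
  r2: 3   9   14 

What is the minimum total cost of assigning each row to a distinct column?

Minimum assignment cost: 12

optimal assignment: row0→col2 (cost 7), row1→col1 (cost 2), row2→col0 (cost 3)
total = 7 + 2 + 3 = 12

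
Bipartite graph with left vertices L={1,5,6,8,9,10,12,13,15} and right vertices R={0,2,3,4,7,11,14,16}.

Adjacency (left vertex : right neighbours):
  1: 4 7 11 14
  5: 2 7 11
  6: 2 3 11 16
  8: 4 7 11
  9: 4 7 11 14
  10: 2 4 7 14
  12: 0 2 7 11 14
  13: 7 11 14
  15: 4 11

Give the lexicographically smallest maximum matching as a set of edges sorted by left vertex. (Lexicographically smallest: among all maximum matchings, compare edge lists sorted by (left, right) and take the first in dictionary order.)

|M| = 7 (so the lex-smallest maximum matching has 7 edges)
process left vertices in ascending order; for each, take the smallest-labelled available neighbour that still permits 7 edges overall, or leave it unmatched if none does
lex-smallest matching: {1-4, 5-2, 6-3, 8-7, 9-11, 10-14, 12-0}

Lex-smallest maximum matching: {(1,4), (5,2), (6,3), (8,7), (9,11), (10,14), (12,0)}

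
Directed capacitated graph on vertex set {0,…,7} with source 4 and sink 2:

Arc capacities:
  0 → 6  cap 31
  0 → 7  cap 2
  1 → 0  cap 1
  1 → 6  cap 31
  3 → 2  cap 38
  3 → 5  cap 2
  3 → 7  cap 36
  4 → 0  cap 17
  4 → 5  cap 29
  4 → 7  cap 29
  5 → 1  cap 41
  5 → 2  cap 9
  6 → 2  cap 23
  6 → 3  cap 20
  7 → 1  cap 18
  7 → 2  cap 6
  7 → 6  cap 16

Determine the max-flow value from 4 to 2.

Maximum flow value: 58

augment #1: 4→5→2 bottleneck 9, total now 9
augment #2: 4→7→2 bottleneck 6, total now 15
augment #3: 4→0→6→2 bottleneck 17, total now 32
augment #4: 4→7→6→2 bottleneck 6, total now 38
augment #5: 4→7→6→3→2 bottleneck 10, total now 48
augment #6: 4→5→1→6→3→2 bottleneck 10, total now 58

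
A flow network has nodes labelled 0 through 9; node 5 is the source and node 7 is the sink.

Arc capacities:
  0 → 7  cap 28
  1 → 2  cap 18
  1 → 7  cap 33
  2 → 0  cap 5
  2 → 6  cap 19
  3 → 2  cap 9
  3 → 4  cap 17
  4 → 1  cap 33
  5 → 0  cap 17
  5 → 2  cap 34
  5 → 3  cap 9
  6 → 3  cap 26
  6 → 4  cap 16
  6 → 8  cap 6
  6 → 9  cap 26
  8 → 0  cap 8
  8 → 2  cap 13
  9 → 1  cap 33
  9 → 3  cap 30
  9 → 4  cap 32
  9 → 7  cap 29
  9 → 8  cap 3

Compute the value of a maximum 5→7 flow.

Maximum flow value: 50

augment #1: 5→0→7 bottleneck 17, total now 17
augment #2: 5→2→0→7 bottleneck 5, total now 22
augment #3: 5→2→6→9→7 bottleneck 19, total now 41
augment #4: 5→3→4→1→7 bottleneck 9, total now 50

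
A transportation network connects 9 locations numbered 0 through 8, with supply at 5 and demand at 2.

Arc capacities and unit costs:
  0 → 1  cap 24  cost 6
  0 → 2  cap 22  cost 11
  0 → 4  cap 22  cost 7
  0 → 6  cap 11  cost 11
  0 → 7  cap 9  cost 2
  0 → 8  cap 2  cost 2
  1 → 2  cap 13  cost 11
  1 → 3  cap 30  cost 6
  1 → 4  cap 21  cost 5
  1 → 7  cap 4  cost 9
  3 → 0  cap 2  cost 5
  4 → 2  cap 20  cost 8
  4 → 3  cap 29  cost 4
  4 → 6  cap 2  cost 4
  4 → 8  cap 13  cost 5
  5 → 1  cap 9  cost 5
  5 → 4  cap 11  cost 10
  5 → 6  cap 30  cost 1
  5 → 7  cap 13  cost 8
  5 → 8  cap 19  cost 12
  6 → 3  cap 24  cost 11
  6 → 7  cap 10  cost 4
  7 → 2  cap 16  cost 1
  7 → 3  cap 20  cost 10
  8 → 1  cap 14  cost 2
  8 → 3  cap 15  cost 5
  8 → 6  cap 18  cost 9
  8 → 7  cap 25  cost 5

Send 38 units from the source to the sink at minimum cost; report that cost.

Minimum cost for 38 units: 506

shortest-cost path #1: 5→6→7→2 push 10 @ unit cost 6 (adds 60)
shortest-cost path #2: 5→7→2 push 6 @ unit cost 9 (adds 54)
shortest-cost path #3: 5→1→2 push 9 @ unit cost 16 (adds 144)
shortest-cost path #4: 5→4→2 push 11 @ unit cost 18 (adds 198)
shortest-cost path #5: 5→8→1→2 push 2 @ unit cost 25 (adds 50)
total cost = 506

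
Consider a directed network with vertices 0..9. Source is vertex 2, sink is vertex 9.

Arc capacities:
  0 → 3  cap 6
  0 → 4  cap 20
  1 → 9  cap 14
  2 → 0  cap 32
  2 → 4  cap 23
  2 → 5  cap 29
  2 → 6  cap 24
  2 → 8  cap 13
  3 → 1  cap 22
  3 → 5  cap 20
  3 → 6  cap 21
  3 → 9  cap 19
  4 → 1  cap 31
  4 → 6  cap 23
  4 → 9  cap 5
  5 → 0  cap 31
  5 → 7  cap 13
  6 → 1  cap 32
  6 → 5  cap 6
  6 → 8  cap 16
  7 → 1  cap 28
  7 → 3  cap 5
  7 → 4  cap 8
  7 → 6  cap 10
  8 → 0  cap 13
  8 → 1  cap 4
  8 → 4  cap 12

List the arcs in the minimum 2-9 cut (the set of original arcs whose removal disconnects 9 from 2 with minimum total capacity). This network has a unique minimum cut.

augment #1: 2→4→9 push 5
augment #2: 2→0→3→9 push 6
augment #3: 2→4→1→9 push 14
augment #4: 2→5→7→3→9 push 5
max flow = 30; residual-reachable set from 2 gives S-side
cut edges (S→T): {(0,3), (1,9), (4,9), (7,3)} total cap 30

Min-cut arcs: {(0,3), (1,9), (4,9), (7,3)} (total capacity 30)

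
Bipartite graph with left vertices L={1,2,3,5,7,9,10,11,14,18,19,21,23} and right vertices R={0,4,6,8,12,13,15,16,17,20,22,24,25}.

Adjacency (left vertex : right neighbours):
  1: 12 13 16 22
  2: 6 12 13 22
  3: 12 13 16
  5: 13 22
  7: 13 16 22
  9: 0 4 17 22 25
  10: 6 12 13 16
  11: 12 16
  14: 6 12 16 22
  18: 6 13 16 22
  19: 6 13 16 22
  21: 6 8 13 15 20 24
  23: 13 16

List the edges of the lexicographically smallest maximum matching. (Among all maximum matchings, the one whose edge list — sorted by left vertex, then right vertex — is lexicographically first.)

Lex-smallest maximum matching: {(1,12), (2,6), (3,13), (5,22), (7,16), (9,0), (21,8)}

|M| = 7 (so the lex-smallest maximum matching has 7 edges)
process left vertices in ascending order; for each, take the smallest-labelled available neighbour that still permits 7 edges overall, or leave it unmatched if none does
lex-smallest matching: {1-12, 2-6, 3-13, 5-22, 7-16, 9-0, 21-8}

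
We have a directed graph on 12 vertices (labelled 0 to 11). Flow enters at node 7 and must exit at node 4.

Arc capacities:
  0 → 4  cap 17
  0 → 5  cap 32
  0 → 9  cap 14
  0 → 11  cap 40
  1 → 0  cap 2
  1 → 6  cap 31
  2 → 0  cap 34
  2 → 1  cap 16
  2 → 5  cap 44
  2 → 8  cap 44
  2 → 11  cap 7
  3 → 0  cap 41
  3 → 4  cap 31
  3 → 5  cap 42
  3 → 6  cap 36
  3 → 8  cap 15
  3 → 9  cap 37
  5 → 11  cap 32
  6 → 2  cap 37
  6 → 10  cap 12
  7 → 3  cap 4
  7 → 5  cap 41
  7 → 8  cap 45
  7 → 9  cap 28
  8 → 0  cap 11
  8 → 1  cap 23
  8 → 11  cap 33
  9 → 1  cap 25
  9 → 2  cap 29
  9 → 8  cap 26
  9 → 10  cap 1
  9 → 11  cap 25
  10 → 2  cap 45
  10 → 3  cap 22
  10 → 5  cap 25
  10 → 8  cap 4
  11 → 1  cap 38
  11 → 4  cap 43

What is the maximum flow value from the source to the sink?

augment #1: 7→3→4 bottleneck 4, total now 4
augment #2: 7→5→11→4 bottleneck 32, total now 36
augment #3: 7→8→0→4 bottleneck 11, total now 47
augment #4: 7→8→11→4 bottleneck 11, total now 58
augment #5: 7→8→1→0→4 bottleneck 2, total now 60
augment #6: 7→9→2→0→4 bottleneck 4, total now 64
augment #7: 7→9→10→3→4 bottleneck 1, total now 65
augment #8: 7→8→1→6→10→3→4 bottleneck 12, total now 77

Maximum flow value: 77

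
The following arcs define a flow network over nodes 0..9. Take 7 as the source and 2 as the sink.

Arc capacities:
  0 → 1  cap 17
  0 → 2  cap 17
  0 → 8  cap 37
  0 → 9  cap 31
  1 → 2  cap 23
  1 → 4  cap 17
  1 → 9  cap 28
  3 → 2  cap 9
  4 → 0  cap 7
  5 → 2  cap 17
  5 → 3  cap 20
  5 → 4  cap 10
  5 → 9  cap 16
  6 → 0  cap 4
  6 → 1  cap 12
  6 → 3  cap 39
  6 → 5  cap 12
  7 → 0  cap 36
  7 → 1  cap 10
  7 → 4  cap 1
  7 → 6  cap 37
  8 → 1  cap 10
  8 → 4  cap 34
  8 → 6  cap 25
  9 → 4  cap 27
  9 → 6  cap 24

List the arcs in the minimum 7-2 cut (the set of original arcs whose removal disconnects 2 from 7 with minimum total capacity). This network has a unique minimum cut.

Min-cut arcs: {(0,2), (1,2), (3,2), (6,5)} (total capacity 61)

augment #1: 7→0→2 push 17
augment #2: 7→1→2 push 10
augment #3: 7→0→1→2 push 13
augment #4: 7→6→3→2 push 9
augment #5: 7→6→5→2 push 12
max flow = 61; residual-reachable set from 7 gives S-side
cut edges (S→T): {(0,2), (1,2), (3,2), (6,5)} total cap 61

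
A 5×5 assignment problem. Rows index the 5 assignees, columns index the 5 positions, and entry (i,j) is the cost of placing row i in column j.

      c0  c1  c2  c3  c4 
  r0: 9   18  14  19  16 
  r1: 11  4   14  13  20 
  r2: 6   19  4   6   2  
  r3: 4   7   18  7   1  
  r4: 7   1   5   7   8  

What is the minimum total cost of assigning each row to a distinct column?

one of 2 optimal assignments: row0→col0 (cost 9), row1→col1 (cost 4), row2→col2 (cost 4), row3→col4 (cost 1), row4→col3 (cost 7)
total = 9 + 4 + 4 + 1 + 7 = 25

Minimum assignment cost: 25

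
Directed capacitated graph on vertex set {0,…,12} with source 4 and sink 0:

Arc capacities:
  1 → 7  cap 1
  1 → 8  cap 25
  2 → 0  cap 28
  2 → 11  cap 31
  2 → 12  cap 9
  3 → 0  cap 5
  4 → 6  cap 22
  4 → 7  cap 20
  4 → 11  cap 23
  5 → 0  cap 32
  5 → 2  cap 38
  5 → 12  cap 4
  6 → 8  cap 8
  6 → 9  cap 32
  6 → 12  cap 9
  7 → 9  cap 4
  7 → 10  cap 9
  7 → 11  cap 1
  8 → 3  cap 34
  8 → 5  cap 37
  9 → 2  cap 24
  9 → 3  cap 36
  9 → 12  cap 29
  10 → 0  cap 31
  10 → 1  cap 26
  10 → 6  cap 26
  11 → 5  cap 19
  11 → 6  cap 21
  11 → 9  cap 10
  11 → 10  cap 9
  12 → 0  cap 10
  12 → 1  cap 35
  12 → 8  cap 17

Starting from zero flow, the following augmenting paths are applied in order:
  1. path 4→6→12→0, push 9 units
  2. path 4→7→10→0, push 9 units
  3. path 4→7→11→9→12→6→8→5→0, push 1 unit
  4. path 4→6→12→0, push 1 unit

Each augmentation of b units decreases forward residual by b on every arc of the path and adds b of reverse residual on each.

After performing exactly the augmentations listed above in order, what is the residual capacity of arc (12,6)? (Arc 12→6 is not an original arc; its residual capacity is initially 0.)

after path 1 (4→6→12→0, push 9): res(12,6)=9
after path 2 (4→7→10→0, push 9): res(12,6)=9
after path 3 (4→7→11→9→12→6→8→5→0, push 1): res(12,6)=8
after path 4 (4→6→12→0, push 1): res(12,6)=9

Residual capacity of (12,6): 9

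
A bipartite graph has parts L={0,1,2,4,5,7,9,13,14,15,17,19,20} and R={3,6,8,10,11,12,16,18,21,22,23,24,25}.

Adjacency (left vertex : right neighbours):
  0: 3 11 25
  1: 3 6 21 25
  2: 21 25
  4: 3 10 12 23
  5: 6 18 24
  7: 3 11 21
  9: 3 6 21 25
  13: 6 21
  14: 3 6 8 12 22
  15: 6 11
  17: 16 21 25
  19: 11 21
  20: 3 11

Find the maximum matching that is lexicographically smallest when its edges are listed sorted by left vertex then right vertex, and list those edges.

|M| = 9 (so the lex-smallest maximum matching has 9 edges)
process left vertices in ascending order; for each, take the smallest-labelled available neighbour that still permits 9 edges overall, or leave it unmatched if none does
lex-smallest matching: {0-3, 1-6, 2-21, 4-10, 5-18, 7-11, 9-25, 14-8, 17-16}

Lex-smallest maximum matching: {(0,3), (1,6), (2,21), (4,10), (5,18), (7,11), (9,25), (14,8), (17,16)}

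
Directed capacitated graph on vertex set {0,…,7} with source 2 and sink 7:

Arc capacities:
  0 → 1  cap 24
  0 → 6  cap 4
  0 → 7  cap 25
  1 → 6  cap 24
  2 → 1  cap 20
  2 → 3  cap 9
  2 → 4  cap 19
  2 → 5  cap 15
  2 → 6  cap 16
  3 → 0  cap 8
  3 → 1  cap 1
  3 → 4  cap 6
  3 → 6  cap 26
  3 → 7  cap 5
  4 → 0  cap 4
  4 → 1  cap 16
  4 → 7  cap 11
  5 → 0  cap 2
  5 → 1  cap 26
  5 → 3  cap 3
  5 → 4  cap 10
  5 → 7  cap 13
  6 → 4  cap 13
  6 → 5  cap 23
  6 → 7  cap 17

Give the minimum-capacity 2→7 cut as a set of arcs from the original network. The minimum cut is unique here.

Min-cut arcs: {(2,3), (4,0), (4,7), (5,0), (5,3), (5,7), (6,7)} (total capacity 59)

augment #1: 2→3→7 push 5
augment #2: 2→4→7 push 11
augment #3: 2→5→7 push 13
augment #4: 2→6→7 push 16
augment #5: 2→1→6→7 push 1
augment #6: 2→3→0→7 push 4
augment #7: 2→4→0→7 push 4
augment #8: 2→5→0→7 push 2
augment #9: 2→1→6→5→3→0→7 push 3
max flow = 59; residual-reachable set from 2 gives S-side
cut edges (S→T): {(2,3), (4,0), (4,7), (5,0), (5,3), (5,7), (6,7)} total cap 59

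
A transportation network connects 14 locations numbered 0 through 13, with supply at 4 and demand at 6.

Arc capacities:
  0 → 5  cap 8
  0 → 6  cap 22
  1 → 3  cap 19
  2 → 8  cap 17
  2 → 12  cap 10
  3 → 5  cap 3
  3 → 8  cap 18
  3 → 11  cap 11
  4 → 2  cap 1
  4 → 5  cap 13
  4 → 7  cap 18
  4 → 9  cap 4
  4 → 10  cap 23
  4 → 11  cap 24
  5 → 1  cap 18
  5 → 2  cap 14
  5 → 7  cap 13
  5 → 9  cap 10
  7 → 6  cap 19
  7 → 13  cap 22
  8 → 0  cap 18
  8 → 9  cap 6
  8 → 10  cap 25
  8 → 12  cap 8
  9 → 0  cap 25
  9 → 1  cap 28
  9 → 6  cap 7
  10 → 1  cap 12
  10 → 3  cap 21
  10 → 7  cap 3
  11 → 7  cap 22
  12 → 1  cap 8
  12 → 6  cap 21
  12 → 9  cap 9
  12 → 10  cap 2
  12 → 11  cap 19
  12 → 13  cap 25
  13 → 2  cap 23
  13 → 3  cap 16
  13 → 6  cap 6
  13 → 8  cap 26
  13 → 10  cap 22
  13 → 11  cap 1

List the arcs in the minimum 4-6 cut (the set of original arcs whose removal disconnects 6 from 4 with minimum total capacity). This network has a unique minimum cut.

Min-cut arcs: {(0,6), (2,12), (7,6), (8,12), (9,6), (13,6)} (total capacity 72)

augment #1: 4→7→6 push 18
augment #2: 4→9→6 push 4
augment #3: 4→2→12→6 push 1
augment #4: 4→5→7→6 push 1
augment #5: 4→5→9→6 push 3
augment #6: 4→5→2→12→6 push 9
augment #7: 4→10→7→13→6 push 3
augment #8: 4→11→7→13→6 push 3
augment #9: 4→10→3→8→0→6 push 18
augment #10: 4→10→3→5→9→0→6 push 2
augment #11: 4→11→7→5→9→0→6 push 1
augment #12: 4→11→7→13→8→12→6 push 8
augment #13: 4→11→7→13→8→9→0→6 push 1
max flow = 72; residual-reachable set from 4 gives S-side
cut edges (S→T): {(0,6), (2,12), (7,6), (8,12), (9,6), (13,6)} total cap 72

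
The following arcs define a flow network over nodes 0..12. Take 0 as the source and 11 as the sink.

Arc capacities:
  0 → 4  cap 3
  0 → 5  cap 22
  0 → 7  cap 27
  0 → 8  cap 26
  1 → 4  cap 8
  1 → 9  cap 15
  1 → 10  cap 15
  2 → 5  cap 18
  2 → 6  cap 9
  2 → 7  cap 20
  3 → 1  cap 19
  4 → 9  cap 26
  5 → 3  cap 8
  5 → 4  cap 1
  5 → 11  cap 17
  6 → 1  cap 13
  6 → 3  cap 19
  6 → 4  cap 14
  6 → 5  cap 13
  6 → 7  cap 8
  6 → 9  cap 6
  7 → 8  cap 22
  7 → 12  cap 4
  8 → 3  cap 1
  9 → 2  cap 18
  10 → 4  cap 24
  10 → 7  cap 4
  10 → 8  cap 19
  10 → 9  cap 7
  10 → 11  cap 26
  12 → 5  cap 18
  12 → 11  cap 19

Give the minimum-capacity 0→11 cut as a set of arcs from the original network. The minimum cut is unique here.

augment #1: 0→5→11 push 17
augment #2: 0→7→12→11 push 4
augment #3: 0→5→3→1→10→11 push 5
augment #4: 0→8→3→1→10→11 push 1
augment #5: 0→4→9→2→6→1→10→11 push 3
max flow = 30; residual-reachable set from 0 gives S-side
cut edges (S→T): {(0,4), (0,5), (7,12), (8,3)} total cap 30

Min-cut arcs: {(0,4), (0,5), (7,12), (8,3)} (total capacity 30)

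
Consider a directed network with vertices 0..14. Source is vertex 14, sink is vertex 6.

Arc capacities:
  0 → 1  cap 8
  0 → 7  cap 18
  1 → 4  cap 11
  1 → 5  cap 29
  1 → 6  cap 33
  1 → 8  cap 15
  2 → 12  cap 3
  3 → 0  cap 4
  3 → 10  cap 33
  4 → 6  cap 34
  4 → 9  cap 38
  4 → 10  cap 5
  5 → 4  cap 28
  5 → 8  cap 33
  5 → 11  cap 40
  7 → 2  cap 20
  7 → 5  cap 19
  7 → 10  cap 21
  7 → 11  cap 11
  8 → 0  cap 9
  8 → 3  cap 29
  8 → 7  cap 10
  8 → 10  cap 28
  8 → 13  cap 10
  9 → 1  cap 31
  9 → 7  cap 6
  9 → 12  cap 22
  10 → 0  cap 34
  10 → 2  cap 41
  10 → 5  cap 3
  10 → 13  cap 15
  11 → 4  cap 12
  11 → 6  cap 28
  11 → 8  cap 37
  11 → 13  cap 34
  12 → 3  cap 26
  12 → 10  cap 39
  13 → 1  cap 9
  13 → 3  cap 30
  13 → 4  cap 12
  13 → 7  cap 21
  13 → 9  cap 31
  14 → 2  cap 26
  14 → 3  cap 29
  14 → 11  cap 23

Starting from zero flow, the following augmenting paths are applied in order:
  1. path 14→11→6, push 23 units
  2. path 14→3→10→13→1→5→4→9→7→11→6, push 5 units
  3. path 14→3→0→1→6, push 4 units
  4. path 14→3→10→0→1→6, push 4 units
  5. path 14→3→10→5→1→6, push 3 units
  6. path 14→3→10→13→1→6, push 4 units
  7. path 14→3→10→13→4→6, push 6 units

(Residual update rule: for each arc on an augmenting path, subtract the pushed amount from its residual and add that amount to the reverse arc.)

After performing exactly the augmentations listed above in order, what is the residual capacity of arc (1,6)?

after path 1 (14→11→6, push 23): res(1,6)=33
after path 2 (14→3→10→13→1→5→4→9→7→11→6, push 5): res(1,6)=33
after path 3 (14→3→0→1→6, push 4): res(1,6)=29
after path 4 (14→3→10→0→1→6, push 4): res(1,6)=25
after path 5 (14→3→10→5→1→6, push 3): res(1,6)=22
after path 6 (14→3→10→13→1→6, push 4): res(1,6)=18
after path 7 (14→3→10→13→4→6, push 6): res(1,6)=18

Residual capacity of (1,6): 18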